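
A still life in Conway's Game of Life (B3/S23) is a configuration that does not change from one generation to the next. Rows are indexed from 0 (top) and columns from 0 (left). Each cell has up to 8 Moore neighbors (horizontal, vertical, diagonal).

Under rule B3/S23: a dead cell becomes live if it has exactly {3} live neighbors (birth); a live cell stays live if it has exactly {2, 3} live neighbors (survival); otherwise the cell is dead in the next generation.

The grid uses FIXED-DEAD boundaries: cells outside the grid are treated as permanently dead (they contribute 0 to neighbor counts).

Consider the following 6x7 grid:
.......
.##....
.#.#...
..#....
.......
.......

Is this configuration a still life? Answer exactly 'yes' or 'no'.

Answer: yes

Derivation:
Compute generation 1 and compare to generation 0 (given above):
Generation 1:
.......
.##....
.#.#...
..#....
.......
.......
The grids are IDENTICAL -> still life.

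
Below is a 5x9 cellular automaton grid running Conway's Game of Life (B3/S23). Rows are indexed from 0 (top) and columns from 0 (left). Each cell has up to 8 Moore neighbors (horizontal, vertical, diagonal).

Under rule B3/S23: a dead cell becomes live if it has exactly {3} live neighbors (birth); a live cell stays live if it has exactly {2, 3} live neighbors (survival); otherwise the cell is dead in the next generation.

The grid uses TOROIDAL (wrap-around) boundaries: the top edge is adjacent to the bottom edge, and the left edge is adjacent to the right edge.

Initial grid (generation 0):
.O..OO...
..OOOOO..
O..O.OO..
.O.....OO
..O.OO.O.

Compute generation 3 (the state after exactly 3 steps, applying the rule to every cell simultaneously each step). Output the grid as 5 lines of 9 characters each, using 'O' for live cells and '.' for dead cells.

Simulating step by step:
Generation 0 (given above): 19 live cells
Generation 1: 21 live cells
.O.......
.OO......
OO.O....O
OOOO...OO
OOOOOO.OO
Generation 2: 8 live cells
....O...O
.........
...O...O.
......O..
....O.OO.
Generation 3: 6 live cells
(generation 3 grid is the final answer)

Answer: .....O.O.
.........
.........
.....OO..
......OO.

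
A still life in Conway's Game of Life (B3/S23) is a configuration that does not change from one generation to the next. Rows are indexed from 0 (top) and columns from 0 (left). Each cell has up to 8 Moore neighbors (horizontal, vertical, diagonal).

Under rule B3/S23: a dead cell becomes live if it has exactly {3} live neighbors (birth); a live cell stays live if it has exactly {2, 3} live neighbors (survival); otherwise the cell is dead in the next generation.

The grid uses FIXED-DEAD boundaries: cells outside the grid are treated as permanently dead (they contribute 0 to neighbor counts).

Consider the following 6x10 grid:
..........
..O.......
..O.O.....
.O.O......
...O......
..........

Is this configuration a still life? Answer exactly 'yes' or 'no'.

Answer: no

Derivation:
Compute generation 1 and compare to generation 0 (given above):
Generation 1:
..........
...O......
.OO.......
...OO.....
..O.......
..........
Cell (1,2) differs: gen0=1 vs gen1=0 -> NOT a still life.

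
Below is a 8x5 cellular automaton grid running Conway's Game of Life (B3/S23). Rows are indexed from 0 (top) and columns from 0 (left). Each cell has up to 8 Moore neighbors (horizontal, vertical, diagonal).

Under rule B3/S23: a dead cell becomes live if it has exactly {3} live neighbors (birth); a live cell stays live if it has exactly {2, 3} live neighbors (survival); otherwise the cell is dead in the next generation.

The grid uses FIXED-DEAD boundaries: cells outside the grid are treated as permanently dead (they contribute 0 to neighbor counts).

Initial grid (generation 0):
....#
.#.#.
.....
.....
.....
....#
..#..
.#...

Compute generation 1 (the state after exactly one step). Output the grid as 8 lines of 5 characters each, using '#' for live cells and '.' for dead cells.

Answer: .....
.....
.....
.....
.....
.....
.....
.....

Derivation:
Simulating step by step:
Generation 0 (given above): 6 live cells
Generation 1: 0 live cells
(generation 1 grid is the final answer)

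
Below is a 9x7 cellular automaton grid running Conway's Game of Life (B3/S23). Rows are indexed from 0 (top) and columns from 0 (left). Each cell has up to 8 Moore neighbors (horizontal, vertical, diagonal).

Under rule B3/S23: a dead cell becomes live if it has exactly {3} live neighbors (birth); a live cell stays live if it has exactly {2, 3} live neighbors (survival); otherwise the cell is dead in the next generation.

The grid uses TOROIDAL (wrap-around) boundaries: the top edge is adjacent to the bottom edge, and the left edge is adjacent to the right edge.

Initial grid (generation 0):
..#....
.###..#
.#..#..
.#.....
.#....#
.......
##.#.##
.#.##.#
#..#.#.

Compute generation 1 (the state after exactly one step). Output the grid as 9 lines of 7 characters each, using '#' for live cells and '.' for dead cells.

Simulating step by step:
Generation 0 (given above): 22 live cells
Generation 1: 25 live cells
(generation 1 grid is the final answer)

Answer: #...#.#
##.#...
.#.#...
.##....
#......
.##..#.
.#.#.##
.#.#...
##.#.##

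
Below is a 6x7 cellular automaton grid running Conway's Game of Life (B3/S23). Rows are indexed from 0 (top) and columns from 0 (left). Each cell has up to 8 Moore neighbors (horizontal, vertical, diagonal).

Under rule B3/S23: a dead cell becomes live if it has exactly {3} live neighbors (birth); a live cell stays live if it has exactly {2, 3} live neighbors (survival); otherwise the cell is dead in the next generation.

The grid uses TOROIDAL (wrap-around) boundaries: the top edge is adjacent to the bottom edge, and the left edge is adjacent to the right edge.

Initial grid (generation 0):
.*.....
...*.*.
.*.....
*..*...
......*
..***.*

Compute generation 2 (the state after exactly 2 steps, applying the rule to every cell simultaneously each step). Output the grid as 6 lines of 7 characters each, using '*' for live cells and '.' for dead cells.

Answer: .****.*
...*...
.*.*...
*...*..
*.*.**.
*.**...

Derivation:
Simulating step by step:
Generation 0 (given above): 11 live cells
Generation 1: 14 live cells
.....*.
..*....
..*.*..
*......
*.*.***
*.**.*.
Generation 2: 17 live cells
(generation 2 grid is the final answer)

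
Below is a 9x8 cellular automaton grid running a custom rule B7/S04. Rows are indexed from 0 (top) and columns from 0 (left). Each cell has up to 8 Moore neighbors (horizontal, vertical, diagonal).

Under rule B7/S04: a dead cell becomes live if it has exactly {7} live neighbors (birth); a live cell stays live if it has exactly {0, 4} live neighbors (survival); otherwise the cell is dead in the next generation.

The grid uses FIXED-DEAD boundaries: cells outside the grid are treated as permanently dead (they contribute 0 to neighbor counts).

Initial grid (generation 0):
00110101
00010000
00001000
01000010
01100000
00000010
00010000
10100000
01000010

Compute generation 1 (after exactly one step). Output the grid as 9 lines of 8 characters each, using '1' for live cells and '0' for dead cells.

Simulating step by step:
Generation 0 (given above): 16 live cells
Generation 1: 5 live cells
(generation 1 grid is the final answer)

Answer: 00000101
00000000
00000000
00000010
00000000
00000010
00000000
00000000
00000010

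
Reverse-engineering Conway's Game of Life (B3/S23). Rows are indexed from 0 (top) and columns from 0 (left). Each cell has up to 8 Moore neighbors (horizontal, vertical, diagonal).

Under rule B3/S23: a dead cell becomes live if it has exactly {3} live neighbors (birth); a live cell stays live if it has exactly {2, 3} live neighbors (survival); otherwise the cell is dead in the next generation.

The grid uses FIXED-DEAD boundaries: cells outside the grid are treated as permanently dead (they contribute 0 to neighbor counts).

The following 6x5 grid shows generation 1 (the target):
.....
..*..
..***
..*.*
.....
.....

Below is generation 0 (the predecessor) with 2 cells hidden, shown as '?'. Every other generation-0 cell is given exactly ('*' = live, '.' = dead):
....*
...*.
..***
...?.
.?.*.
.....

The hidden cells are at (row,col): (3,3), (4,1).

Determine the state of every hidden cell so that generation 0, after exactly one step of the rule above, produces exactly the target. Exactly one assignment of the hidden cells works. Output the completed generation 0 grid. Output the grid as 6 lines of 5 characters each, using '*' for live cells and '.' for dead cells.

Hidden generation-0 cells (in order): (3,3), (4,1).
A hidden cell only influences target cells in its own 3x3 neighborhood. Try each of the 2^2 = 4 assignments, step the completed generation 0 forward once under B3/S23, and compare with the target:
  (3,3)=. (4,1)=. -> step reproduces the target at every cell -> ACCEPT
  (3,3)=. (4,1)=* -> step gives (3,2)='.' but target has '*' -> reject
  (3,3)=* (4,1)=. -> step gives (2,3)='.' but target has '*' -> reject
  (3,3)=* (4,1)=* -> step gives (2,3)='.' but target has '*' -> reject
Unique solution: (3,3)=dead, (4,1)=dead.
Check: live-neighbor counts of every cell in the completed generation 0:
00121
01344
01232
01343
00101
00111
Applying B3/S23 to generation 0 with these counts gives:
.....
..*..
..***
..*.*
.....
.....
which matches the target exactly.

Answer: ....*
...*.
..***
.....
...*.
.....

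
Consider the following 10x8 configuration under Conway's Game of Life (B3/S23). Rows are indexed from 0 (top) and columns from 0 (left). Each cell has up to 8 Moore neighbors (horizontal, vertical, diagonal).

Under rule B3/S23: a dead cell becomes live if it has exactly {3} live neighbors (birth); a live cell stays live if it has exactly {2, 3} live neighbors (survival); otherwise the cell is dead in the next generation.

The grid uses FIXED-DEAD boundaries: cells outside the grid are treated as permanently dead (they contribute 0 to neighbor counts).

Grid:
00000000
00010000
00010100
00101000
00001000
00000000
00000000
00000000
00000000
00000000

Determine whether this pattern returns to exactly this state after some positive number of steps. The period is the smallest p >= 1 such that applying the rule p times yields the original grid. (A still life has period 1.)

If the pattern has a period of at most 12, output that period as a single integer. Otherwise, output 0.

Simulating and comparing each generation to the original:
Gen 0 (original, given above): 6 live cells
Gen 1: 6 live cells, differs from original
Gen 2: 6 live cells, MATCHES original -> period = 2

Answer: 2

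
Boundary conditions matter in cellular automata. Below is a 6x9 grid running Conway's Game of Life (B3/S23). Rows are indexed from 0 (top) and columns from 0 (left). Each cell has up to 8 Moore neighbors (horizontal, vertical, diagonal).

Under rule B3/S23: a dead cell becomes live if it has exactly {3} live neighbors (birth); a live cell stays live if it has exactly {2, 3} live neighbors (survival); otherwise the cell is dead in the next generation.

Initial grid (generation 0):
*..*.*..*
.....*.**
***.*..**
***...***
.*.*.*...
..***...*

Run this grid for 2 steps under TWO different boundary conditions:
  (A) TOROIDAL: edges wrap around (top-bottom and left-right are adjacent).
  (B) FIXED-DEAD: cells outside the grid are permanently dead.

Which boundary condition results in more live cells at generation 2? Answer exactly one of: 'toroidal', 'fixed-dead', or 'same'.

Under TOROIDAL boundary, generation 2:
*..*.**..
.....*...
..*......
...*.....
.......*.
***....*.
Population = 12

Under FIXED-DEAD boundary, generation 2:
...*****.
..*..*.*.
..*......
.*.*.....
......*..
...***...
Population = 15

Comparison: toroidal=12, fixed-dead=15 -> fixed-dead

Answer: fixed-dead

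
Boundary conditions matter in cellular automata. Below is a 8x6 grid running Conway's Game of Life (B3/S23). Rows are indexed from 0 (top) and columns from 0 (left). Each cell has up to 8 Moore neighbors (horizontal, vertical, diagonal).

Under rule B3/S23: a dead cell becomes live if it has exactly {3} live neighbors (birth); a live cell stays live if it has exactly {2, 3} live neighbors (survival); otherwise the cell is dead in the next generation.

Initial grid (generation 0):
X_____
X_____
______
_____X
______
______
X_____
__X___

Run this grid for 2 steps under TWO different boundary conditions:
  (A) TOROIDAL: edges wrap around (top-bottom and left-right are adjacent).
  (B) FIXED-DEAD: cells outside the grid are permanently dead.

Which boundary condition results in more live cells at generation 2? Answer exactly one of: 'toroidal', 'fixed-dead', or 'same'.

Under TOROIDAL boundary, generation 2:
______
______
______
______
______
______
______
______
Population = 0

Under FIXED-DEAD boundary, generation 2:
______
______
______
______
______
______
______
______
Population = 0

Comparison: toroidal=0, fixed-dead=0 -> same

Answer: same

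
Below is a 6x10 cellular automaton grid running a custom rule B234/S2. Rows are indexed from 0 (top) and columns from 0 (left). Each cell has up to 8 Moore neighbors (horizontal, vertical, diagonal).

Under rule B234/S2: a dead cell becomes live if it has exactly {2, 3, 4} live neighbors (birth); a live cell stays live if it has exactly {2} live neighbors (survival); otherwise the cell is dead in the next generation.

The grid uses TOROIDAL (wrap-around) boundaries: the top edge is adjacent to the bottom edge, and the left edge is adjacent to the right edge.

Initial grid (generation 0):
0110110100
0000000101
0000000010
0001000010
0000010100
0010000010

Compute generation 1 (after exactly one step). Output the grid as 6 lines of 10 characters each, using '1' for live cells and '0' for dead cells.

Simulating step by step:
Generation 0 (given above): 14 live cells
Generation 1: 39 live cells
(generation 1 grid is the final answer)

Answer: 1111001111
1111111110
0000000101
0000101111
0011101111
0111111110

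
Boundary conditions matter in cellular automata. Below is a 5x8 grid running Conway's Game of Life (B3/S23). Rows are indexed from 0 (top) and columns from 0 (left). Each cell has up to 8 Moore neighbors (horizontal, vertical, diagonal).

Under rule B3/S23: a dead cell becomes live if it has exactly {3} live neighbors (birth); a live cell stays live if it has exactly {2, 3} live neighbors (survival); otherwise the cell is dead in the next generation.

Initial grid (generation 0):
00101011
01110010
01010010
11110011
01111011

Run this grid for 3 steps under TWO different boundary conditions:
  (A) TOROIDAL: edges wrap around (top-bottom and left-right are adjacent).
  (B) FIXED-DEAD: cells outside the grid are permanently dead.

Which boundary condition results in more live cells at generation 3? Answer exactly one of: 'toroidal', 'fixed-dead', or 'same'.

Answer: fixed-dead

Derivation:
Under TOROIDAL boundary, generation 3:
00011100
00000011
00001011
00000100
00011000
Population = 11

Under FIXED-DEAD boundary, generation 3:
01001110
01001001
00101100
00000001
00000010
Population = 12

Comparison: toroidal=11, fixed-dead=12 -> fixed-dead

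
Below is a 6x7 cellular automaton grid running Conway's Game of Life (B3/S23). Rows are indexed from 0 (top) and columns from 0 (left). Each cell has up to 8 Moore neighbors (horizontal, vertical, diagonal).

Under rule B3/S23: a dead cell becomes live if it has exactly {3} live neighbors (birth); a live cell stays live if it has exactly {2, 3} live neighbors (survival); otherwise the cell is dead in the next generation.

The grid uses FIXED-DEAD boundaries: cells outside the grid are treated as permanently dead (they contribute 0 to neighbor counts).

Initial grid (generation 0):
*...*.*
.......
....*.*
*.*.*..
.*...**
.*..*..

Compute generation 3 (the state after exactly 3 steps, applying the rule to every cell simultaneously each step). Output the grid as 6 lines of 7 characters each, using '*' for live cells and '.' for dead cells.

Answer: .......
.......
.**....
*....**
.....**
***....

Derivation:
Simulating step by step:
Generation 0 (given above): 13 live cells
Generation 1: 13 live cells
.......
.......
...*.*.
.*.**.*
******.
.....*.
Generation 2: 13 live cells
.......
.......
..**.*.
**....*
**....*
.***.*.
Generation 3: 10 live cells
(generation 3 grid is the final answer)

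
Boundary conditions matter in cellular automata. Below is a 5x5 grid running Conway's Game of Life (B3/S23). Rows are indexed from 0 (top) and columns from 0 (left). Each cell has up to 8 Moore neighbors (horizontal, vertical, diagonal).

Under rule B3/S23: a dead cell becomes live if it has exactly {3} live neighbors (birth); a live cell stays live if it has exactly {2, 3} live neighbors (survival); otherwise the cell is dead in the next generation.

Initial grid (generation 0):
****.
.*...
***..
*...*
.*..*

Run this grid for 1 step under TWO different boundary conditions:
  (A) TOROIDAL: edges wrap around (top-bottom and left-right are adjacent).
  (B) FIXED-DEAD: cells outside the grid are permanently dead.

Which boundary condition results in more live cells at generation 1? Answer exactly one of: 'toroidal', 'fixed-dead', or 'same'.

Answer: same

Derivation:
Under TOROIDAL boundary, generation 1:
...**
...**
..*.*
..***
.....
Population = 9

Under FIXED-DEAD boundary, generation 1:
***..
...*.
*.*..
*.**.
.....
Population = 9

Comparison: toroidal=9, fixed-dead=9 -> same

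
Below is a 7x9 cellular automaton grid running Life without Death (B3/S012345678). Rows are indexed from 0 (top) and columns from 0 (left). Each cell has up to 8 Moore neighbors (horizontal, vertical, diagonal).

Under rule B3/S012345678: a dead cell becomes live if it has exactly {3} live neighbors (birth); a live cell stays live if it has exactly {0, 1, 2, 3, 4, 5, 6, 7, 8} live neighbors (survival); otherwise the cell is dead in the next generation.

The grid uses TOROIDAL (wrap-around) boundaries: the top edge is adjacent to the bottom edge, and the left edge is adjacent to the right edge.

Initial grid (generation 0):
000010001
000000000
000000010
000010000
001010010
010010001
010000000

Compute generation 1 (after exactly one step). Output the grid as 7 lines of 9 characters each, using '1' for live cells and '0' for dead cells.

Simulating step by step:
Generation 0 (given above): 11 live cells
Generation 1: 16 live cells
(generation 1 grid is the final answer)

Answer: 000010001
000000000
000000010
000110000
001011010
111110001
010000000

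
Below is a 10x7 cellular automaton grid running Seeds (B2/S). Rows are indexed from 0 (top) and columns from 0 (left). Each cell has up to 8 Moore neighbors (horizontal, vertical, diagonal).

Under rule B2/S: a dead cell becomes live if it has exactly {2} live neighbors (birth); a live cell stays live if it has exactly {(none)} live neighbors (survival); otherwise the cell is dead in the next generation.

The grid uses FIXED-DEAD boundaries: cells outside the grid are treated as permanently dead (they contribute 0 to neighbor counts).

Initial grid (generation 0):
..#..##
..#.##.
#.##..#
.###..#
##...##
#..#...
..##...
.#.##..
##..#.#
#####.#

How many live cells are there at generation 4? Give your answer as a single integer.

Simulating step by step:
Generation 0 (given above): 35 live cells
Generation 1: 4 live cells
.#.....
.......
.......
.......
.......
.....##
#......
.......
.......
.......
Generation 2: 4 live cells
.......
.......
.......
.......
.....##
.......
.....##
.......
.......
.......
Generation 3: 5 live cells
.......
.......
.......
.....##
.......
....#..
.......
.....##
.......
.......
Generation 4: 8 live cells
.......
.......
.....##
.......
....#.#
.......
....#.#
.......
.....##
.......
Population at generation 4: 8

Answer: 8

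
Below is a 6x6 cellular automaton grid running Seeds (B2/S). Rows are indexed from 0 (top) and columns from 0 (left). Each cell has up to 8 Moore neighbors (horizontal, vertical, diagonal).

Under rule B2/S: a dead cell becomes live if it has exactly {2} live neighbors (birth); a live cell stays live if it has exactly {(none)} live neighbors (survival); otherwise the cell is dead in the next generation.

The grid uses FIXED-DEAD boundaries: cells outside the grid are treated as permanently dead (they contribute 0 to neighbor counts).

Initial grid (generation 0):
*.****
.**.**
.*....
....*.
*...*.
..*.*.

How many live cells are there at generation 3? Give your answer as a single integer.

Answer: 6

Derivation:
Simulating step by step:
Generation 0 (given above): 15 live cells
Generation 1: 8 live cells
......
......
*.....
**.*.*
.*....
.*...*
Generation 2: 6 live cells
......
......
..*.*.
....*.
.....*
*.*...
Generation 3: 6 live cells
......
...*..
.....*
......
.*.**.
.*....
Population at generation 3: 6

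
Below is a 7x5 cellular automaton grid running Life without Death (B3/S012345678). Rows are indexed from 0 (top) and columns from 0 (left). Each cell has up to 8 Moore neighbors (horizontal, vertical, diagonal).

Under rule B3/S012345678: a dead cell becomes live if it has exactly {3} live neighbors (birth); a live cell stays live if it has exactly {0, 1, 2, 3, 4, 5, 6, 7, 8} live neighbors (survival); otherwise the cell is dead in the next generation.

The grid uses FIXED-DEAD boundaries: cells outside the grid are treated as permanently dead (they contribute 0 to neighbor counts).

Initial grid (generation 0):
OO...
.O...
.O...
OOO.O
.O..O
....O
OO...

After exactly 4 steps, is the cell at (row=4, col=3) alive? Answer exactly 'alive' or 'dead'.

Simulating step by step:
Generation 0 (given above): 13 live cells
Generation 1: 19 live cells
OO...
.OO..
.O...
OOOOO
OOO.O
OO..O
OO...
Generation 2: 21 live cells
OOO..
.OO..
.O...
OOOOO
OOO.O
OO.OO
OO...
Generation 3: 22 live cells
OOO..
.OO..
.O...
OOOOO
OOO.O
OO.OO
OOO..
Generation 4: 23 live cells
OOO..
.OO..
.O...
OOOOO
OOO.O
OO.OO
OOOO.

Cell (4,3) at generation 4: 0 -> dead

Answer: dead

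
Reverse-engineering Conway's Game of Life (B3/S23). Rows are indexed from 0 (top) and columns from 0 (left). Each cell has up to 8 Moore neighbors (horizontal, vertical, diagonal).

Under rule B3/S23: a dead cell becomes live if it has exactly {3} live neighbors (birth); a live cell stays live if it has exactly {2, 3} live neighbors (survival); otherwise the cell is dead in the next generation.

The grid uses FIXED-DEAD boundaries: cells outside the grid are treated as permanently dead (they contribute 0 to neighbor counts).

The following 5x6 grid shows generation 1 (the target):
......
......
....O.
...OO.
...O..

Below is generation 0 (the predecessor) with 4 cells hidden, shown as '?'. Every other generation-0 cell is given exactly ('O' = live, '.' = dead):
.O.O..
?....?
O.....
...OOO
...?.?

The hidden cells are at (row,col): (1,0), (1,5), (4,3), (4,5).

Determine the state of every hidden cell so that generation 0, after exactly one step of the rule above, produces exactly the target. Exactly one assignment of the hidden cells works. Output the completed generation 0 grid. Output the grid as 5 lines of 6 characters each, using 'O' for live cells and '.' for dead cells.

Hidden generation-0 cells (in order): (1,0), (1,5), (4,3), (4,5).
A hidden cell only influences target cells in its own 3x3 neighborhood. Try each of the 2^4 = 16 assignments, step the completed generation 0 forward once under B3/S23, and compare with the target:
  (1,0)=. (1,5)=. (4,3)=. (4,5)=. -> step gives (3,3)='.' but target has 'O' -> reject
  (1,0)=. (1,5)=. (4,3)=. (4,5)=O -> step gives (3,3)='.' but target has 'O' -> reject
  (1,0)=. (1,5)=. (4,3)=O (4,5)=. -> step reproduces the target at every cell -> ACCEPT
  (1,0)=. (1,5)=. (4,3)=O (4,5)=O -> step gives (3,4)='.' but target has 'O' -> reject
  (1,0)=. (1,5)=O (4,3)=. (4,5)=. -> step gives (2,4)='.' but target has 'O' -> reject
  (1,0)=. (1,5)=O (4,3)=. (4,5)=O -> step gives (2,4)='.' but target has 'O' -> reject
  (1,0)=. (1,5)=O (4,3)=O (4,5)=. -> step gives (2,4)='.' but target has 'O' -> reject
  (1,0)=. (1,5)=O (4,3)=O (4,5)=O -> step gives (2,4)='.' but target has 'O' -> reject
  (1,0)=O (1,5)=. (4,3)=. (4,5)=. -> step gives (1,0)='O' but target has '.' -> reject
  (1,0)=O (1,5)=. (4,3)=. (4,5)=O -> step gives (1,0)='O' but target has '.' -> reject
  (1,0)=O (1,5)=. (4,3)=O (4,5)=. -> step gives (1,0)='O' but target has '.' -> reject
  (1,0)=O (1,5)=. (4,3)=O (4,5)=O -> step gives (1,0)='O' but target has '.' -> reject
  (1,0)=O (1,5)=O (4,3)=. (4,5)=. -> step gives (1,0)='O' but target has '.' -> reject
  (1,0)=O (1,5)=O (4,3)=. (4,5)=O -> step gives (1,0)='O' but target has '.' -> reject
  (1,0)=O (1,5)=O (4,3)=O (4,5)=. -> step gives (1,0)='O' but target has '.' -> reject
  (1,0)=O (1,5)=O (4,3)=O (4,5)=O -> step gives (1,0)='O' but target has '.' -> reject
Unique solution: (1,0)=dead, (1,5)=dead, (4,3)=live, (4,5)=dead.
Check: live-neighbor counts of every cell in the completed generation 0:
102010
222110
011232
112231
002242
Applying B3/S23 to generation 0 with these counts gives:
......
......
....O.
...OO.
...O..
which matches the target exactly.

Answer: .O.O..
......
O.....
...OOO
...O..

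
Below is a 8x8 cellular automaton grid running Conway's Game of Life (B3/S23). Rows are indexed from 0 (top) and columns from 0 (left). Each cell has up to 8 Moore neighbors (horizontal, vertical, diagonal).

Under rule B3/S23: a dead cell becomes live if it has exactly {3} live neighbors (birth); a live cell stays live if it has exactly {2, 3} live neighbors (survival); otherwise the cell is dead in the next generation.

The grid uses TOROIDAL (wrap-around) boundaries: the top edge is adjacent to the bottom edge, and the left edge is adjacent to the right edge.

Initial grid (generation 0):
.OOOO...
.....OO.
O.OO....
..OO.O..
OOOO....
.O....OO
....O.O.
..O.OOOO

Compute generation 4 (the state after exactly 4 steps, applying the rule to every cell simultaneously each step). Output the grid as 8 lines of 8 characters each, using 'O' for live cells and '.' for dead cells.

Simulating step by step:
Generation 0 (given above): 26 live cells
Generation 1: 27 live cells
.OO....O
.....O..
.OOO.OO.
O.......
O..OO.OO
.O.O.OOO
O..OO...
.OO...OO
Generation 2: 22 live cells
.OO....O
O..OOO..
.OO.OOO.
O.......
.OOOO...
.O......
...OO...
......OO
Generation 3: 24 live cells
.OOOOO.O
O......O
OOO...OO
O.......
OOOO....
.O......
........
O.OO..OO
Generation 4: 18 live cells
(generation 4 grid is the final answer)

Answer: ....OO..
....OO..
......O.
...O....
O.O.....
OO......
OOO....O
O....OOO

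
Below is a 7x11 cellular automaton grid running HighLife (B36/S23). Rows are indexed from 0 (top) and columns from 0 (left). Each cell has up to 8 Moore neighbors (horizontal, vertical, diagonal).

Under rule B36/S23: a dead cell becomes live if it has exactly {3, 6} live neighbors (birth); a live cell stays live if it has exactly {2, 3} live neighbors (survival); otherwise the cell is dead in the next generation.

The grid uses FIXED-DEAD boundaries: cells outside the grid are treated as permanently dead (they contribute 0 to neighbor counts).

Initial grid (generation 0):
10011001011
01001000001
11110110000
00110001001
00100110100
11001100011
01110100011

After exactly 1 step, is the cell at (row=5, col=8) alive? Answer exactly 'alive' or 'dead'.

Answer: alive

Derivation:
Simulating step by step:
Generation 0 (given above): 35 live cells
Generation 1: 27 live cells
00011000011
00000010011
10000110000
00000001000
00100111101
10000000101
11110100011

Cell (5,8) at generation 1: 1 -> alive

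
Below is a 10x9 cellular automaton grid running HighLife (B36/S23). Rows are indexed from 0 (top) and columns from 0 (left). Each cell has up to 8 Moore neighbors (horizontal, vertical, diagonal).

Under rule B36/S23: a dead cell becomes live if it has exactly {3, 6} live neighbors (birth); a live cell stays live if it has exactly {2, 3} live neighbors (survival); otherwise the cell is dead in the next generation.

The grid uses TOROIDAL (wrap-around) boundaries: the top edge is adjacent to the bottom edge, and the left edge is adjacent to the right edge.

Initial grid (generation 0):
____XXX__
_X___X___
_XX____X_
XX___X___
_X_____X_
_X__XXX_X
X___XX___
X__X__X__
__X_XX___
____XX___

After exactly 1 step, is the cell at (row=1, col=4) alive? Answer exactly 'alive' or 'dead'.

Answer: alive

Derivation:
Simulating step by step:
Generation 0 (given above): 29 live cells
Generation 1: 29 live cells
______X__
_XX_XX___
__X___X__
X_____X_X
_XX_X__XX
_X__X_XXX
XX_X___XX
_X_X__X__
______X__
_________

Cell (1,4) at generation 1: 1 -> alive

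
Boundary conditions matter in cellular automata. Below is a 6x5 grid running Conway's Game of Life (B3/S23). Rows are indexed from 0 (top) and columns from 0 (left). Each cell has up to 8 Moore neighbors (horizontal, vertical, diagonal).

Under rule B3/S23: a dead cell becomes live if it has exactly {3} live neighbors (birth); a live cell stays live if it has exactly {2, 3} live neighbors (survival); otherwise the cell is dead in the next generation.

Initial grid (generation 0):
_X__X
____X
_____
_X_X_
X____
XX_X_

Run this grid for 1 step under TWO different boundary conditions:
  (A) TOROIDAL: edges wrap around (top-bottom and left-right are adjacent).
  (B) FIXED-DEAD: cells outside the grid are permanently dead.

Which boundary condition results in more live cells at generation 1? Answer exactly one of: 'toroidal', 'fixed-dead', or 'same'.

Under TOROIDAL boundary, generation 1:
_XXXX
X____
_____
_____
X____
_XX__
Population = 8

Under FIXED-DEAD boundary, generation 1:
_____
_____
_____
_____
X____
XX___
Population = 3

Comparison: toroidal=8, fixed-dead=3 -> toroidal

Answer: toroidal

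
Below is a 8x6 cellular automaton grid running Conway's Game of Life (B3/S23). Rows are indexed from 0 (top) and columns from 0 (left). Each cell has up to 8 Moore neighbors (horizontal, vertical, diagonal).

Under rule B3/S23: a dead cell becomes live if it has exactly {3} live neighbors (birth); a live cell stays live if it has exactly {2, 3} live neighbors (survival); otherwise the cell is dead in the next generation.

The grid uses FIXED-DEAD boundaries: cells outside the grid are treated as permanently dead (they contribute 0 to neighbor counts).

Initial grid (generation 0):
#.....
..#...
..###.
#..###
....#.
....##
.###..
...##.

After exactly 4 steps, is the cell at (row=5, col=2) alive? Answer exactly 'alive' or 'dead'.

Simulating step by step:
Generation 0 (given above): 17 live cells
Generation 1: 14 live cells
......
.##...
.##..#
..#..#
......
..#.##
..#..#
...##.
Generation 2: 15 live cells
......
.##...
...#..
.##...
...###
...###
..#..#
...##.
Generation 3: 9 live cells
......
..#...
...#..
..#...
.....#
..#...
..#..#
...##.
Generation 4: 6 live cells
......
......
..##..
......
......
......
..#.#.
...##.

Cell (5,2) at generation 4: 0 -> dead

Answer: dead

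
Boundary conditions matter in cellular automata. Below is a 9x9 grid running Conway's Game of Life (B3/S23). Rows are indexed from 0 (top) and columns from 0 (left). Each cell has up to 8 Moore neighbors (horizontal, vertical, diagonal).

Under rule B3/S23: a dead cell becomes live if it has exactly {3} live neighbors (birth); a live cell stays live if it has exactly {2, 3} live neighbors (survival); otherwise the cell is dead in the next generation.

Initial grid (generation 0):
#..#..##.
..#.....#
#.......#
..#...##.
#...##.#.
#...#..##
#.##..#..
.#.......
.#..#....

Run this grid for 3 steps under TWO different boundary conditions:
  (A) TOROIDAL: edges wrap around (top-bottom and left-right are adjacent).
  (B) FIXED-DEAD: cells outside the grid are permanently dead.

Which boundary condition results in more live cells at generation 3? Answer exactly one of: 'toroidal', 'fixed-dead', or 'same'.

Under TOROIDAL boundary, generation 3:
.........
......#..
.....#..#
..##.#...
....#..##
.....##.#
.#####...
..###....
.........
Population = 20

Under FIXED-DEAD boundary, generation 3:
.........
.#.....##
#.#..#...
...#.##.#
..#.#....
#....##.#
#.####..#
##.##....
.........
Population = 26

Comparison: toroidal=20, fixed-dead=26 -> fixed-dead

Answer: fixed-dead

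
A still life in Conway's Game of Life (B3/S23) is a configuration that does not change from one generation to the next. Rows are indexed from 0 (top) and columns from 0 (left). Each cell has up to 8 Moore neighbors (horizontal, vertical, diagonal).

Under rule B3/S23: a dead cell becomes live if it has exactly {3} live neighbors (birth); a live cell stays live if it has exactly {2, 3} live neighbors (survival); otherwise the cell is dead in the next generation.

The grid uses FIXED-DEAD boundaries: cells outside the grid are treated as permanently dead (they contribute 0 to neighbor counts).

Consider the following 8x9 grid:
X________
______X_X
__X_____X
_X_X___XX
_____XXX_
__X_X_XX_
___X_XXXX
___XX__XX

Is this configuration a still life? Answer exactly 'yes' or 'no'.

Compute generation 1 and compare to generation 0 (given above):
Generation 1:
_________
_______X_
__X_____X
__X_____X
__XXXX___
___XX____
__X______
___XXX__X
Cell (0,0) differs: gen0=1 vs gen1=0 -> NOT a still life.

Answer: no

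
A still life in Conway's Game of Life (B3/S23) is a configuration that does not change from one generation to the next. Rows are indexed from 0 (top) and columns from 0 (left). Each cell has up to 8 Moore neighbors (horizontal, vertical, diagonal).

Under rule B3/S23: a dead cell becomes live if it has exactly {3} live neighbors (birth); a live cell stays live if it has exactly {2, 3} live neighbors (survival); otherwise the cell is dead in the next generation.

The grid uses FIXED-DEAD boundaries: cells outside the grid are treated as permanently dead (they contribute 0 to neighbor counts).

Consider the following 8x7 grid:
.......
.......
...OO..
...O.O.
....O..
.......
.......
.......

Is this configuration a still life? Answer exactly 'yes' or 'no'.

Answer: yes

Derivation:
Compute generation 1 and compare to generation 0 (given above):
Generation 1:
.......
.......
...OO..
...O.O.
....O..
.......
.......
.......
The grids are IDENTICAL -> still life.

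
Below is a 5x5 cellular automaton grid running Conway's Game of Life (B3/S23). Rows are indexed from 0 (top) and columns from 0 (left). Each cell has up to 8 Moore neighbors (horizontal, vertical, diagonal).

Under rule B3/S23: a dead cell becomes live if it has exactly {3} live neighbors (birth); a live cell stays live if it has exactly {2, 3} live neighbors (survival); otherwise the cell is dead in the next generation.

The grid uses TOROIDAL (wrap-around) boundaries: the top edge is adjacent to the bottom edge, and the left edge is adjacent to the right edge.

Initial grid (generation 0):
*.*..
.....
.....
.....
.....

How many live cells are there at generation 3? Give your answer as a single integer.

Answer: 0

Derivation:
Simulating step by step:
Generation 0 (given above): 2 live cells
Generation 1: 0 live cells
.....
.....
.....
.....
.....
Generation 2: 0 live cells
.....
.....
.....
.....
.....
Generation 3: 0 live cells
.....
.....
.....
.....
.....
Population at generation 3: 0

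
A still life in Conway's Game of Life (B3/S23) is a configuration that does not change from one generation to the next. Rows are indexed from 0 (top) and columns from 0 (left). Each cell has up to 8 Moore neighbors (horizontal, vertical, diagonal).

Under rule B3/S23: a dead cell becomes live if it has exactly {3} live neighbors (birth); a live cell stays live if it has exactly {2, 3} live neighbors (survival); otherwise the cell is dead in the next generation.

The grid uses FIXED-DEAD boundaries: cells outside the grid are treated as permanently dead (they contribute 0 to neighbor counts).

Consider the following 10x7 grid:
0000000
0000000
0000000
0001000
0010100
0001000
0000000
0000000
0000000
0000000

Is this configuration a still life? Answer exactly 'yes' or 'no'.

Answer: yes

Derivation:
Compute generation 1 and compare to generation 0 (given above):
Generation 1:
0000000
0000000
0000000
0001000
0010100
0001000
0000000
0000000
0000000
0000000
The grids are IDENTICAL -> still life.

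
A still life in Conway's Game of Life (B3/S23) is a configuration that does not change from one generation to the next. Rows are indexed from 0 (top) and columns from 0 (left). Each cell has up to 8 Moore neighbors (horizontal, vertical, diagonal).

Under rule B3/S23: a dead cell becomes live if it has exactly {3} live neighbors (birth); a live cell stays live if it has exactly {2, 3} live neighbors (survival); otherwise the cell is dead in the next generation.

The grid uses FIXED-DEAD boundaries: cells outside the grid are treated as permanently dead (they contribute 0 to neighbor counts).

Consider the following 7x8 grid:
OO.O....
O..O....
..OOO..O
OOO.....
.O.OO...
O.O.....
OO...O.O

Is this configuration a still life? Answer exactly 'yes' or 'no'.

Answer: no

Derivation:
Compute generation 1 and compare to generation 0 (given above):
Generation 1:
OOO.....
O.......
O...O...
O.......
...O....
O.OOO...
OO......
Cell (0,2) differs: gen0=0 vs gen1=1 -> NOT a still life.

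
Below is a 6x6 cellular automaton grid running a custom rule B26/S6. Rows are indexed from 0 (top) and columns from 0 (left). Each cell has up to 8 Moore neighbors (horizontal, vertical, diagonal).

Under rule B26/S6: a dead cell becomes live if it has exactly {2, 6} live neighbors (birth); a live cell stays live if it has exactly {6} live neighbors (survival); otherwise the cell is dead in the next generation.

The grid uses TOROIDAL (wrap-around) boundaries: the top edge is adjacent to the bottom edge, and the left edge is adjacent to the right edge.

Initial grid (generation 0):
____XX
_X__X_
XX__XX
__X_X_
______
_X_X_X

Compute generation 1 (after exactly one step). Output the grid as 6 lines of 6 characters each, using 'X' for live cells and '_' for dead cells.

Answer: _X____
__X__X
______
______
XX___X
__X___

Derivation:
Simulating step by step:
Generation 0 (given above): 13 live cells
Generation 1: 7 live cells
(generation 1 grid is the final answer)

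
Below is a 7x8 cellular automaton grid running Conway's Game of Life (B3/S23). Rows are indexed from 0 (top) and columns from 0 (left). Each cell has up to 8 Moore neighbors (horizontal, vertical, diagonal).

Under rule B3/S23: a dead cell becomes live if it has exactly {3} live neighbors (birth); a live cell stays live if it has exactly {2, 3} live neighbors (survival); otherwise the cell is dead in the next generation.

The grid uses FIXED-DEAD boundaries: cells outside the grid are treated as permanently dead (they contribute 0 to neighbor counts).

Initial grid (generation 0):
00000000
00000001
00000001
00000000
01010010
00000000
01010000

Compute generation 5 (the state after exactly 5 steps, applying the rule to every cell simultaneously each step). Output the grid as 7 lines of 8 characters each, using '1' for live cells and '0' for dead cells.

Simulating step by step:
Generation 0 (given above): 7 live cells
Generation 1: 0 live cells
00000000
00000000
00000000
00000000
00000000
00000000
00000000
Generation 2: 0 live cells
00000000
00000000
00000000
00000000
00000000
00000000
00000000
Generation 3: 0 live cells
00000000
00000000
00000000
00000000
00000000
00000000
00000000
Generation 4: 0 live cells
00000000
00000000
00000000
00000000
00000000
00000000
00000000
Generation 5: 0 live cells
(generation 5 grid is the final answer)

Answer: 00000000
00000000
00000000
00000000
00000000
00000000
00000000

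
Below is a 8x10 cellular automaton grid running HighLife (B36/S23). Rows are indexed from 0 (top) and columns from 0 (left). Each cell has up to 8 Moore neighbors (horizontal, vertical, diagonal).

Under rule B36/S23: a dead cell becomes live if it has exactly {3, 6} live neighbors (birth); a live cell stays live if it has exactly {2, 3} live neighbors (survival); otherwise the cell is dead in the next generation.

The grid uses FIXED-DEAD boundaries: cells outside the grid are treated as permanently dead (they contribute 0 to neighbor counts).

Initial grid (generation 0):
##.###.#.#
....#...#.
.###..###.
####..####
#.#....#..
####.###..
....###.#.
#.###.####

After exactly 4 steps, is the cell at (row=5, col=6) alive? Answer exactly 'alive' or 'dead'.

Answer: alive

Derivation:
Simulating step by step:
Generation 0 (given above): 45 live cells
Generation 1: 27 live cells
...###..#.
#........#
#...###...
#........#
....###...
#.##....#.
#..#.....#
...##.#.##
Generation 2: 22 live cells
....#.....
...#..#...
##...#....
.....#....
.#.###....
.###.#....
.#.....#.#
...##...##
Generation 3: 23 live cells
..........
....##....
....###...
###..##...
.#.#.##...
##.#.##...
.#.......#
........##
Generation 4: 23 live cells
..........
....#.#...
.#.#......
####...#..
..##...#..
##...##...
###.....##
........##

Cell (5,6) at generation 4: 1 -> alive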